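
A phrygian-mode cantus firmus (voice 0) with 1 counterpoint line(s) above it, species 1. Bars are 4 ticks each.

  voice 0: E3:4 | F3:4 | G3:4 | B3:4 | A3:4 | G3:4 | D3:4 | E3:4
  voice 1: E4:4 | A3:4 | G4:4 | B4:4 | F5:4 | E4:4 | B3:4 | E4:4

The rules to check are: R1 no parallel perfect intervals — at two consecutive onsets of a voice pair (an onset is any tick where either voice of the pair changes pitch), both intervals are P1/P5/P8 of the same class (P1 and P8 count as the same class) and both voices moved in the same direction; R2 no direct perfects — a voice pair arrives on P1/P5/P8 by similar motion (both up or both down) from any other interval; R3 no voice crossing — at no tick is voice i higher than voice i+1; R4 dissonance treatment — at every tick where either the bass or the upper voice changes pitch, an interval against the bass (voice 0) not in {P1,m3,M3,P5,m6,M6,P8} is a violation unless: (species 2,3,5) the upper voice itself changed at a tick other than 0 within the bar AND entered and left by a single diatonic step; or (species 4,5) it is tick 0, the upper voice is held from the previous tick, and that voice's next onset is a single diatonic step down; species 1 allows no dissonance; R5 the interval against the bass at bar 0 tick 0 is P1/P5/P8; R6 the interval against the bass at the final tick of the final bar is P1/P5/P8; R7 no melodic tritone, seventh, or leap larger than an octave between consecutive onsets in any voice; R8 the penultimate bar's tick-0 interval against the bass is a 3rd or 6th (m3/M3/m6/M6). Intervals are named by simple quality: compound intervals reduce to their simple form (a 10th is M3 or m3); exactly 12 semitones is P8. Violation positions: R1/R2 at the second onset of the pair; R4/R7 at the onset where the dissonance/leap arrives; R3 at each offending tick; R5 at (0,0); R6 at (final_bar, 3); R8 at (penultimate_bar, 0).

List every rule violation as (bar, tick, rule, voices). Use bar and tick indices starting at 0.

bar 0: v0=E3 v1=E4 downbeat P8
bar 1: v0=F3 v1=A3 downbeat M3
bar 2: v0=G3 v1=G4 downbeat P8
bar 3: v0=B3 v1=B4 downbeat P8
bar 4: v0=A3 v1=F5 downbeat m6
bar 5: v0=G3 v1=E4 downbeat M6
bar 6: v0=D3 v1=B3 downbeat M6
bar 7: v0=E3 v1=E4 downbeat P8
  -> R2 @ bar 2 tick 0 v(0, 1): F3/A3 M3 -> G3/G4 P8 similar
  -> R7 @ bar 2 tick 0 v(1,): A3->G4 leap 10st
  -> R1 @ bar 3 tick 0 v(0, 1): G3/G4 P8 -> B3/B4 P8 similar
  -> R7 @ bar 4 tick 0 v(1,): B4->F5 leap 6st
  -> R7 @ bar 5 tick 0 v(1,): F5->E4 leap 13st
  -> R2 @ bar 7 tick 0 v(0, 1): D3/B3 M6 -> E3/E4 P8 similar

(2, 0, R2, (0, 1))
(2, 0, R7, (1,))
(3, 0, R1, (0, 1))
(4, 0, R7, (1,))
(5, 0, R7, (1,))
(7, 0, R2, (0, 1))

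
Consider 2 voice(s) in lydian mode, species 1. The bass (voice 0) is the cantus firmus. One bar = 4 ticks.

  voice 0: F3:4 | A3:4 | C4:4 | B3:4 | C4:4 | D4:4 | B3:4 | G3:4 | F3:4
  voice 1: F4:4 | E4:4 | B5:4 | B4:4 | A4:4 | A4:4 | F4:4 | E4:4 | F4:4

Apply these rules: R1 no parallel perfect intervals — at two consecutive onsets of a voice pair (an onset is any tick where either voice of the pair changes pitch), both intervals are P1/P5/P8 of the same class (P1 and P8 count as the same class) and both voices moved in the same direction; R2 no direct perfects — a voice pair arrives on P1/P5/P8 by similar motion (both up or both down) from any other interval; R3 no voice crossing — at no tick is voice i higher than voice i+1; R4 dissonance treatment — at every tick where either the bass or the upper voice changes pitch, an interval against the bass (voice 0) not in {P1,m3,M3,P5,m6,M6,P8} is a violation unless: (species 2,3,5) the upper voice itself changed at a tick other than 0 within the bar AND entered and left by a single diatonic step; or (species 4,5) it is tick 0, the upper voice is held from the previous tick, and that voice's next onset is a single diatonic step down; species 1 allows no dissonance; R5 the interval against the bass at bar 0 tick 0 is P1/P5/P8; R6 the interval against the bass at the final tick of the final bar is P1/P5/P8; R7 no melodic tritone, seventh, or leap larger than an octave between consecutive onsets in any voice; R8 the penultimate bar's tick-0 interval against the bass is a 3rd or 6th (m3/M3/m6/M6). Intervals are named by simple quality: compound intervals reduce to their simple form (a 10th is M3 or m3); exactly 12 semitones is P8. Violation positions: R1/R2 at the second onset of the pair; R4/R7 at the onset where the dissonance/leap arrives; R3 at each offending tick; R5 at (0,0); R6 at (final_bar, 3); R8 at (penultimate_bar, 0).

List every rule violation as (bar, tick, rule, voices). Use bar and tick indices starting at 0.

bar 0: v0=F3 v1=F4 downbeat P8
bar 1: v0=A3 v1=E4 downbeat P5
bar 2: v0=C4 v1=B5 downbeat M7
bar 3: v0=B3 v1=B4 downbeat P8
bar 4: v0=C4 v1=A4 downbeat M6
bar 5: v0=D4 v1=A4 downbeat P5
bar 6: v0=B3 v1=F4 downbeat TT
bar 7: v0=G3 v1=E4 downbeat M6
bar 8: v0=F3 v1=F4 downbeat P8
  -> R4 @ bar 2 tick 0 v(0, 1): C4/B5 M7 untreated
  -> R7 @ bar 2 tick 0 v(1,): E4->B5 leap 19st
  -> R2 @ bar 3 tick 0 v(0, 1): C4/B5 M7 -> B3/B4 P8 similar
  -> R4 @ bar 6 tick 0 v(0, 1): B3/F4 TT untreated

(2, 0, R4, (0, 1))
(2, 0, R7, (1,))
(3, 0, R2, (0, 1))
(6, 0, R4, (0, 1))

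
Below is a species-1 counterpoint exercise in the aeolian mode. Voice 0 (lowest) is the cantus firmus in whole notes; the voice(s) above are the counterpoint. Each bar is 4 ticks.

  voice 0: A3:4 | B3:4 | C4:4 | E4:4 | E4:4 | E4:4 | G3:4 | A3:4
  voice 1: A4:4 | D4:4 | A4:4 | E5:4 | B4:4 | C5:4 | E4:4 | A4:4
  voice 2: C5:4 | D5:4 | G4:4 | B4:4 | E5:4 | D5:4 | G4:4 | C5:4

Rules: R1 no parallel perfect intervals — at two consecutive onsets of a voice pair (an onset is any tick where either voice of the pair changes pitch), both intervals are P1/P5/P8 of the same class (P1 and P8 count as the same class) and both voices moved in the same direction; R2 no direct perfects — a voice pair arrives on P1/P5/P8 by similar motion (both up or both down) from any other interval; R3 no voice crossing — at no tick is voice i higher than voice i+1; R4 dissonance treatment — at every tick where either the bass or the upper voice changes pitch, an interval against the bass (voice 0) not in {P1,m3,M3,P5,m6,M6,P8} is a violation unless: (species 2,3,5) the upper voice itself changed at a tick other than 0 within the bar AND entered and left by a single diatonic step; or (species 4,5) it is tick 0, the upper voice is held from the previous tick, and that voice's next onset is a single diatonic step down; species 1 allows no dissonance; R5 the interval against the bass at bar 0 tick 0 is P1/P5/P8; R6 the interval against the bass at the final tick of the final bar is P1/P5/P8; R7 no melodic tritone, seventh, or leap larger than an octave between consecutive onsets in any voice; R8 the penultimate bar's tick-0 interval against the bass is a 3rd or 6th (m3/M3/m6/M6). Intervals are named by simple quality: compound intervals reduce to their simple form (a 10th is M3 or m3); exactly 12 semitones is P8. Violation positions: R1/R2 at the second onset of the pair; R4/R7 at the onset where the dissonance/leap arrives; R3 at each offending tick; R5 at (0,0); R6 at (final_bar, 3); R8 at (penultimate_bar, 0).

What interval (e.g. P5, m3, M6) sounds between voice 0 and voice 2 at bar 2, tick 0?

voice 0=C4 voice 2=G4 -> P5

P5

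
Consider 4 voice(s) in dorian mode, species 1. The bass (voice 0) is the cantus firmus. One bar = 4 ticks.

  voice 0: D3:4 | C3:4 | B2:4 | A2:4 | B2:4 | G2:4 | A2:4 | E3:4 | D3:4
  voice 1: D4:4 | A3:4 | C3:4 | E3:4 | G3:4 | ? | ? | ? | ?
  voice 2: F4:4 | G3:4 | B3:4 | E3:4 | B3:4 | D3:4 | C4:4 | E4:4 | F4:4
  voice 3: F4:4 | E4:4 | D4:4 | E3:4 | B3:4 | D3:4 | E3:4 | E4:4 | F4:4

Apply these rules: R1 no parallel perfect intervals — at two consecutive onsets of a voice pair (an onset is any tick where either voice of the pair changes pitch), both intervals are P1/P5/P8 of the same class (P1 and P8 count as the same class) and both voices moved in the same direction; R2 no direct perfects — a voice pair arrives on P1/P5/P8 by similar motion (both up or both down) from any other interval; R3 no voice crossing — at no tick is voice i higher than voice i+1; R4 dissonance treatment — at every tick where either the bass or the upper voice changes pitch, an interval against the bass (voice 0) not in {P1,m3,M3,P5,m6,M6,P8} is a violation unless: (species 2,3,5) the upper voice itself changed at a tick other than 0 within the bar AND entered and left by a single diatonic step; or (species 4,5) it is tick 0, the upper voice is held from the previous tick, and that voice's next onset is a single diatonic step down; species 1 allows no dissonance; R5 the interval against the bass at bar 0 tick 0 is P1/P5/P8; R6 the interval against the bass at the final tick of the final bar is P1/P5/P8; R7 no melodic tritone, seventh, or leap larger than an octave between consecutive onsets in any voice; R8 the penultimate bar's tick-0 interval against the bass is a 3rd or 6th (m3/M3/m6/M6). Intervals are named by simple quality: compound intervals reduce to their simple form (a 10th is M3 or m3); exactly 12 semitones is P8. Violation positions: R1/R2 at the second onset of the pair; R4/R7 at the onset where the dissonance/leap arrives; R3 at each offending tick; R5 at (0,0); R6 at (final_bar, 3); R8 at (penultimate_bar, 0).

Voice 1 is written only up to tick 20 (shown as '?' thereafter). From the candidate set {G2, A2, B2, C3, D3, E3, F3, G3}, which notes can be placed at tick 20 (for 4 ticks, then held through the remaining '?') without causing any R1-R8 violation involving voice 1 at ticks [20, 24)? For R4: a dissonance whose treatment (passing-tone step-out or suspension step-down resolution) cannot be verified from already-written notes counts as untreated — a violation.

G2: violates R2
A2: violates R4,R7
B2: legal
C3: violates R4
D3: violates R2
E3: violates R3
F3: violates R3,R4
G3: violates R3

{B2}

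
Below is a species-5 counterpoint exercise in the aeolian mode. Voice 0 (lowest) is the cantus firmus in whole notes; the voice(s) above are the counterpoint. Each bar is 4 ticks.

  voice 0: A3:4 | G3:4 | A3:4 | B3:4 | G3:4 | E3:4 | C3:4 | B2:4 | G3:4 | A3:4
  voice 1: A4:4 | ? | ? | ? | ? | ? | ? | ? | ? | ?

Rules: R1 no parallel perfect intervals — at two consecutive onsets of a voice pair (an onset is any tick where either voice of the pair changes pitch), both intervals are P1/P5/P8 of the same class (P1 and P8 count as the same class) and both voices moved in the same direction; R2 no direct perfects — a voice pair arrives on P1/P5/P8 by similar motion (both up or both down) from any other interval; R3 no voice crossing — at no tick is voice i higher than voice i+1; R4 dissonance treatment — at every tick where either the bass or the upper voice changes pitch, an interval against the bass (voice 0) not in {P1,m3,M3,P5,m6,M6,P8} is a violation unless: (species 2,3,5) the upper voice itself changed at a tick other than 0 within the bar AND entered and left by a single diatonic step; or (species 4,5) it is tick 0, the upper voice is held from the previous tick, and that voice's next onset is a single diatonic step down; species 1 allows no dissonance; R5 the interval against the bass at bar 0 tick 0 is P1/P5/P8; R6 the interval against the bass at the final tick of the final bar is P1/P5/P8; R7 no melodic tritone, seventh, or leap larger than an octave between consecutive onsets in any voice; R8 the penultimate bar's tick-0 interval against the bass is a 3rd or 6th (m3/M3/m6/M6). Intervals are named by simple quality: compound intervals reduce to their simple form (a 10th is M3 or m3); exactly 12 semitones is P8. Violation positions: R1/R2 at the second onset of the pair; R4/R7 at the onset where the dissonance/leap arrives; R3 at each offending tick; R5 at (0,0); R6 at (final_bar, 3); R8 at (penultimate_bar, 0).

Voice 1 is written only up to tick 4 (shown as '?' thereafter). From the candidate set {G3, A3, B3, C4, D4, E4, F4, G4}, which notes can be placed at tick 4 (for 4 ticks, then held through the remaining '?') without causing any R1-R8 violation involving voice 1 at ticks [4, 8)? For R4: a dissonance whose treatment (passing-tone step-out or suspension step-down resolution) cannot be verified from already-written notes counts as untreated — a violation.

G3: violates R1,R7
A3: violates R4
B3: violates R7
C4: violates R4
D4: violates R2
E4: legal
F4: violates R4
G4: violates R1

{E4}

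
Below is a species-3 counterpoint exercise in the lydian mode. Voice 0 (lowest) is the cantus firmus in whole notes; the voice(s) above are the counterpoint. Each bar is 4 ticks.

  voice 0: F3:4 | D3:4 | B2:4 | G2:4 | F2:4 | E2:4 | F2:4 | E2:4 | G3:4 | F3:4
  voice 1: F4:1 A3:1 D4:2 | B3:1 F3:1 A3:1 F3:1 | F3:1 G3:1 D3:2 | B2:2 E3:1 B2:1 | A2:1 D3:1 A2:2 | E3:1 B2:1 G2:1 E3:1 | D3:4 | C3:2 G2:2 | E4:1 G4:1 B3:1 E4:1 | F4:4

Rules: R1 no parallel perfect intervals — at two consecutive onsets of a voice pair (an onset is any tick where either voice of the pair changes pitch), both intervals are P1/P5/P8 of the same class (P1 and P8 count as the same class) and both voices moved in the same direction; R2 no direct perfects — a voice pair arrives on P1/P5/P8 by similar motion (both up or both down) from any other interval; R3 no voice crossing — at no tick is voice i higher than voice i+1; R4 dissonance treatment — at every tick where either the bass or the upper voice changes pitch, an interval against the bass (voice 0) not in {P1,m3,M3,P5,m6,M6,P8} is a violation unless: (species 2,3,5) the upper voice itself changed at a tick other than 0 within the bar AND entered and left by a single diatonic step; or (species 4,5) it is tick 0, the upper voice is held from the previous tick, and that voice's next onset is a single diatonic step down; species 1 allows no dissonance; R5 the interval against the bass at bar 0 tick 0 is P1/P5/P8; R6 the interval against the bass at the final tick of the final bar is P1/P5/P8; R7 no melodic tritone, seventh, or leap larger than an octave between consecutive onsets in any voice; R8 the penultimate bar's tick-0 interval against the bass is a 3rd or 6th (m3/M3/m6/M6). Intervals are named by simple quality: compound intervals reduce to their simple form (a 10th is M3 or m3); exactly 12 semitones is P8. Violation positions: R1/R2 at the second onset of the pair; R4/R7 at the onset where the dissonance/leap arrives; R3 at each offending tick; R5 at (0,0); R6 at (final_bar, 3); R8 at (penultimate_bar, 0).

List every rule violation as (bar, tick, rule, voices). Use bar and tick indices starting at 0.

(1, 1, R7, (1,))
(2, 0, R4, (0, 1))
(8, 0, R7, (0,))
(8, 0, R7, (1,))

bar 0: v0=F3 v1=F4 downbeat P8
bar 1: v0=D3 v1=B3 downbeat M6
bar 2: v0=B2 v1=F3 downbeat TT
bar 3: v0=G2 v1=B2 downbeat M3
bar 4: v0=F2 v1=A2 downbeat M3
bar 5: v0=E2 v1=E3 downbeat P8
bar 6: v0=F2 v1=D3 downbeat M6
bar 7: v0=E2 v1=C3 downbeat m6
bar 8: v0=G3 v1=E4 downbeat M6
bar 9: v0=F3 v1=F4 downbeat P8
  -> R7 @ bar 1 tick 1 v(1,): B3->F3 leap 6st
  -> R4 @ bar 2 tick 0 v(0, 1): B2/F3 TT untreated
  -> R7 @ bar 8 tick 0 v(0,): E2->G3 leap 15st
  -> R7 @ bar 8 tick 0 v(1,): G2->E4 leap 21st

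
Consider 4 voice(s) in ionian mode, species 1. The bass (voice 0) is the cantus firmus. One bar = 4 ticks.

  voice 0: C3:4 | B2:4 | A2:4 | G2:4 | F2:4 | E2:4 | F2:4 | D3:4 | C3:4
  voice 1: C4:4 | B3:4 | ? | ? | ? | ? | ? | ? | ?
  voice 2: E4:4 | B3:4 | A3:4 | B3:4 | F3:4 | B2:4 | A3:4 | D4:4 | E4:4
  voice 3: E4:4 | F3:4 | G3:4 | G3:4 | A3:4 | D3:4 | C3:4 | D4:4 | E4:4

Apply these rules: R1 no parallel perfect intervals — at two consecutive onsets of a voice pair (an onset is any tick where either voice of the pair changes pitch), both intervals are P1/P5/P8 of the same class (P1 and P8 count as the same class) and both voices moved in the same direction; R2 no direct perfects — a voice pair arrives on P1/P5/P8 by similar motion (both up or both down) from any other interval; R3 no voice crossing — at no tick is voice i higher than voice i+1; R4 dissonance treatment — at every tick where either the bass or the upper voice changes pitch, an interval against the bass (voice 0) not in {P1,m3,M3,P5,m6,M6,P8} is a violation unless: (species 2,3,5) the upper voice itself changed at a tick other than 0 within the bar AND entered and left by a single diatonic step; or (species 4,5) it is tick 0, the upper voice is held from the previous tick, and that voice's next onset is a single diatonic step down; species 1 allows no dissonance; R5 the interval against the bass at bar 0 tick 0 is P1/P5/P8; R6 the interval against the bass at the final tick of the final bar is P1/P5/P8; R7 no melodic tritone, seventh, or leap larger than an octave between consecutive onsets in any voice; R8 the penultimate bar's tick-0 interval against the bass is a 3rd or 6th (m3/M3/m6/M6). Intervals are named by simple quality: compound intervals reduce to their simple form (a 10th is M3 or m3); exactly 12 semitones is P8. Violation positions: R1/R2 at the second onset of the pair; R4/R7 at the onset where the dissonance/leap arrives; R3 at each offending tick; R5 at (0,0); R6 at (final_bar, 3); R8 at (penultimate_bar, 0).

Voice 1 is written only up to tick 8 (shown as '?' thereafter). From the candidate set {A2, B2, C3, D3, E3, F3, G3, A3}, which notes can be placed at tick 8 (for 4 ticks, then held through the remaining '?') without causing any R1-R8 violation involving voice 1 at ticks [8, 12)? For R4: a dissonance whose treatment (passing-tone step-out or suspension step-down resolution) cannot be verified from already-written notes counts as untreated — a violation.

{}

A2: violates R1,R7
B2: violates R4
C3: violates R7
D3: violates R2,R4
E3: violates R2
F3: violates R7
G3: violates R4
A3: violates R1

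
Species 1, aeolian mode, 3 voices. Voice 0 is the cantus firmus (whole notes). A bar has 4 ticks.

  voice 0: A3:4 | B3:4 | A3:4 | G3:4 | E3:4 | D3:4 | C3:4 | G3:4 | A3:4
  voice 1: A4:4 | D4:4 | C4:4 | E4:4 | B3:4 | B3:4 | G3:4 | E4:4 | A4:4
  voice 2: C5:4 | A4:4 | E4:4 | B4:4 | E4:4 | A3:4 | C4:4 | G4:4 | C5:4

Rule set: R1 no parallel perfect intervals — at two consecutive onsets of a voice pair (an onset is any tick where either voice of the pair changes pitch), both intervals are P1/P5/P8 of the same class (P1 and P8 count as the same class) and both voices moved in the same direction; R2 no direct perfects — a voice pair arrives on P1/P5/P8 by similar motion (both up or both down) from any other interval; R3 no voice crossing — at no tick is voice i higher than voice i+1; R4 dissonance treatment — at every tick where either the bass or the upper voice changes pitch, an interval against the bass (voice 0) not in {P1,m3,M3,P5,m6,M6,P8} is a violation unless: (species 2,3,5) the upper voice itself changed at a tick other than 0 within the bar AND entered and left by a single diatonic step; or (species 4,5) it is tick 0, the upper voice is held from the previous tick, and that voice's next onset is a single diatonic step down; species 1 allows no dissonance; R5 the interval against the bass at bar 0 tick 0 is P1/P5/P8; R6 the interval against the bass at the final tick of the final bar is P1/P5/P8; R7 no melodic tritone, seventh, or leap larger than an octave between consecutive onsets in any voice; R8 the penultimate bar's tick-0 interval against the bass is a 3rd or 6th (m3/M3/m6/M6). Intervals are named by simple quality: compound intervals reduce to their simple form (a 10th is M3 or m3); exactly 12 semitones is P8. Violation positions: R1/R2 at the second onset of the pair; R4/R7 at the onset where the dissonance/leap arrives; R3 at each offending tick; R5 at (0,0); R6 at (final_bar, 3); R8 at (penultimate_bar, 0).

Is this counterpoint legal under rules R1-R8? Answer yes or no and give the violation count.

No (17 violations)

bar 0: v0=A3 v1=A4 v2=C5 (m3)
bar 1: v0=B3 v1=D4 v2=A4 (m7)
bar 2: v0=A3 v1=C4 v2=E4 (P5)
bar 3: v0=G3 v1=E4 v2=B4 (M3)
bar 4: v0=E3 v1=B3 v2=E4 (P8)
bar 5: v0=D3 v1=B3 v2=A3 (P5)
bar 6: v0=C3 v1=G3 v2=C4 (P8)
bar 7: v0=G3 v1=E4 v2=G4 (P8)
bar 8: v0=A3 v1=A4 v2=C5 (m3)
  R5 @ bar0.0: opens on m3
  R2 @ bar1.0: A4/C5 m3 -> D4/A4 P5 similar
  R4 @ bar1.0: B3/A4 m7 untreated
  R2 @ bar2.0: B3/A4 m7 -> A3/E4 P5 similar
  R2 @ bar3.0: C4/E4 M3 -> E4/B4 P5 similar
  R2 @ bar4.0: G3/E4 M6 -> E3/B3 P5 similar
  R2 @ bar4.0: G3/B4 M3 -> E3/E4 P8 similar
  R2 @ bar5.0: E3/E4 P8 -> D3/A3 P5 similar
  R3 @ bar5.0: B3 above A3
  R3 @ bar5.1: B3 above A3
  R3 @ bar5.2: B3 above A3
  R3 @ bar5.3: B3 above A3
  R2 @ bar6.0: D3/B3 M6 -> C3/G3 P5 similar
  R1 @ bar7.0: C3/C4 P8 -> G3/G4 P8 similar
  R8 @ bar7.0: penult P8 not 3rd/6th
  R2 @ bar8.0: G3/E4 M6 -> A3/A4 P8 similar
  R6 @ bar8.3: closes on m3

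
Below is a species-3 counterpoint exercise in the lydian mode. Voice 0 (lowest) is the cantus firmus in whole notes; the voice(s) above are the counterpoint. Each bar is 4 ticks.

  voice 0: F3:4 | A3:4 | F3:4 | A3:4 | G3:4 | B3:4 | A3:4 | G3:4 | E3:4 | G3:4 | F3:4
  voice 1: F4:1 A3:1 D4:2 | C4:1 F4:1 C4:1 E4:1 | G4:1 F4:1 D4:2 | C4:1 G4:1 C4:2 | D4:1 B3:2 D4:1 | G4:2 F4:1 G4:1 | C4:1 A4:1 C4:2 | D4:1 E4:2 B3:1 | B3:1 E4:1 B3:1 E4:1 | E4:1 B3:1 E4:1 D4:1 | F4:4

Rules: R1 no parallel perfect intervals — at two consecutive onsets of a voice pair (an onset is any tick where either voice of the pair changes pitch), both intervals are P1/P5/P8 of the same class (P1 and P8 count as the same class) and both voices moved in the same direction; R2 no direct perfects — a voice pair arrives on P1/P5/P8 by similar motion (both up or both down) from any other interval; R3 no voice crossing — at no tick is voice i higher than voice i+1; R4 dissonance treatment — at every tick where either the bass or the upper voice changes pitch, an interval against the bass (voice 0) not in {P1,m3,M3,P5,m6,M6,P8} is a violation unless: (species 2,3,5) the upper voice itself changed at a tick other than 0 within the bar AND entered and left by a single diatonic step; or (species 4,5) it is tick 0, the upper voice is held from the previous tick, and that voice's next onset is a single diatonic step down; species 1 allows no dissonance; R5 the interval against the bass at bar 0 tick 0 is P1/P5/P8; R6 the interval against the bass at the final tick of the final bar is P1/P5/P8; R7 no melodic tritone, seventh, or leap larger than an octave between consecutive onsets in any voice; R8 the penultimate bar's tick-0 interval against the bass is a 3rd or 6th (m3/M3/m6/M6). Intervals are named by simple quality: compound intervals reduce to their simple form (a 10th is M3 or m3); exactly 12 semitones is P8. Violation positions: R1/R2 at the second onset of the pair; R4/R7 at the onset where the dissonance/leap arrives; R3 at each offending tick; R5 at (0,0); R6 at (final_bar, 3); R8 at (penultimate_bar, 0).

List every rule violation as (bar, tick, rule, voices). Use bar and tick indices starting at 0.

bar 0: v0=F3 v1=F4 downbeat P8
bar 1: v0=A3 v1=C4 downbeat m3
bar 2: v0=F3 v1=G4 downbeat M2
bar 3: v0=A3 v1=C4 downbeat m3
bar 4: v0=G3 v1=D4 downbeat P5
bar 5: v0=B3 v1=G4 downbeat m6
bar 6: v0=A3 v1=C4 downbeat m3
bar 7: v0=G3 v1=D4 downbeat P5
bar 8: v0=E3 v1=B3 downbeat P5
bar 9: v0=G3 v1=E4 downbeat M6
bar 10: v0=F3 v1=F4 downbeat P8
  -> R4 @ bar 2 tick 0 v(0, 1): F3/G4 M2 untreated
  -> R4 @ bar 3 tick 1 v(0, 1): A3/G4 m7 untreated

(2, 0, R4, (0, 1))
(3, 1, R4, (0, 1))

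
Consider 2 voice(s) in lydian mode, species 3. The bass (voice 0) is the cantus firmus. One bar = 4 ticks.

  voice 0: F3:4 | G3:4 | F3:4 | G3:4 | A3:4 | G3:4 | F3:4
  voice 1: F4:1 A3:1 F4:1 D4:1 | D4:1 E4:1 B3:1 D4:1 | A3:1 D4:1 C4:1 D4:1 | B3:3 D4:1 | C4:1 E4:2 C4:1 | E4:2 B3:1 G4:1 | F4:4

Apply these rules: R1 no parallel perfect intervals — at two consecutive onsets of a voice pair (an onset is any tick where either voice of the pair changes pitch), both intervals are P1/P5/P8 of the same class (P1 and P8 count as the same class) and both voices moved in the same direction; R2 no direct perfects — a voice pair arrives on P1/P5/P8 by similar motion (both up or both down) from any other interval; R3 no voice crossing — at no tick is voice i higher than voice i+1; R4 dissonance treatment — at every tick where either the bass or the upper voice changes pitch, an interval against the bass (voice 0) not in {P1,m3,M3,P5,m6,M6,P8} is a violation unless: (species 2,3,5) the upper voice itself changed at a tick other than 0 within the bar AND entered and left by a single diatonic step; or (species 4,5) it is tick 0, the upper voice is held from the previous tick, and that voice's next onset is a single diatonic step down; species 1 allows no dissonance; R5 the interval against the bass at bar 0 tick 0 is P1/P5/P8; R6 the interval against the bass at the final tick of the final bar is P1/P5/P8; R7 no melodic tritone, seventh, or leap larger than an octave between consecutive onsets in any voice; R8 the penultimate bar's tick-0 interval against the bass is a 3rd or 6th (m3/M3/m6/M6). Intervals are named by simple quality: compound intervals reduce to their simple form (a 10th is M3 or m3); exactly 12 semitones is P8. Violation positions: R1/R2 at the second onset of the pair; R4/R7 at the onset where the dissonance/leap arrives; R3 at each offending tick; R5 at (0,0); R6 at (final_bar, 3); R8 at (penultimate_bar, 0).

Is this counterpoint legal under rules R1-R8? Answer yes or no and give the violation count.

bar 0: v0=F3 v1=F4 (P8)
bar 1: v0=G3 v1=D4 (P5)
bar 2: v0=F3 v1=A3 (M3)
bar 3: v0=G3 v1=B3 (M3)
bar 4: v0=A3 v1=C4 (m3)
bar 5: v0=G3 v1=E4 (M6)
bar 6: v0=F3 v1=F4 (P8)
  R1 @ bar6.0: G3/G4 P8 -> F3/F4 P8 similar

No (1 violations)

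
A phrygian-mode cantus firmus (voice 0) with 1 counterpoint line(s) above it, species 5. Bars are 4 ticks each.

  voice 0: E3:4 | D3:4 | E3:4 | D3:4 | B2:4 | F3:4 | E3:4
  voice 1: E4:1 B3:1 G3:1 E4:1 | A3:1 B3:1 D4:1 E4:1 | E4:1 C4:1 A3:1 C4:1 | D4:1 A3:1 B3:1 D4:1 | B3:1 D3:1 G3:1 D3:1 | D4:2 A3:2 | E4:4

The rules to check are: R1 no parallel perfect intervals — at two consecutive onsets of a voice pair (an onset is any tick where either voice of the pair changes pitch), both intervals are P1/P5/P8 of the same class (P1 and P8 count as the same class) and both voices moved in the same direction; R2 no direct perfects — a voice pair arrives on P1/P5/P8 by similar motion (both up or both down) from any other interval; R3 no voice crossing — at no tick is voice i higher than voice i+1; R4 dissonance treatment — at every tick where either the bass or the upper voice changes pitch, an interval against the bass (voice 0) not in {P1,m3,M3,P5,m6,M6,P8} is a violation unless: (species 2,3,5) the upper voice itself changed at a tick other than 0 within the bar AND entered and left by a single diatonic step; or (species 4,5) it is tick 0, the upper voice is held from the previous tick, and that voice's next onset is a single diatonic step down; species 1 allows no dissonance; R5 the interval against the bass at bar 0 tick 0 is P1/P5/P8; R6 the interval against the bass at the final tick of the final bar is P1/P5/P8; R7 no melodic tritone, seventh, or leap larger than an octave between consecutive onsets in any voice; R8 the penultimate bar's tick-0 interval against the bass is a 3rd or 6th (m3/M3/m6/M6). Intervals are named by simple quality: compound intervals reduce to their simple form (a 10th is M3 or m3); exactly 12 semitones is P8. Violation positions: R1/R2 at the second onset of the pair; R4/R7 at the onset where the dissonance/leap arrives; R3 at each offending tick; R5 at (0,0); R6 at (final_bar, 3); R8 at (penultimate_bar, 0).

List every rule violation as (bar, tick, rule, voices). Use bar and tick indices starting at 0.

bar 0: v0=E3 v1=E4 downbeat P8
bar 1: v0=D3 v1=A3 downbeat P5
bar 2: v0=E3 v1=E4 downbeat P8
bar 3: v0=D3 v1=D4 downbeat P8
bar 4: v0=B2 v1=B3 downbeat P8
bar 5: v0=F3 v1=D4 downbeat M6
bar 6: v0=E3 v1=E4 downbeat P8
  -> R2 @ bar 1 tick 0 v(0, 1): E3/E4 P8 -> D3/A3 P5 similar
  -> R4 @ bar 1 tick 3 v(0, 1): D3/E4 M2 untreated
  -> R4 @ bar 2 tick 2 v(0, 1): E3/A3 P4 untreated
  -> R1 @ bar 4 tick 0 v(0, 1): D3/D4 P8 -> B2/B3 P8 similar
  -> R7 @ bar 5 tick 0 v(0,): B2->F3 leap 6st

(1, 0, R2, (0, 1))
(1, 3, R4, (0, 1))
(2, 2, R4, (0, 1))
(4, 0, R1, (0, 1))
(5, 0, R7, (0,))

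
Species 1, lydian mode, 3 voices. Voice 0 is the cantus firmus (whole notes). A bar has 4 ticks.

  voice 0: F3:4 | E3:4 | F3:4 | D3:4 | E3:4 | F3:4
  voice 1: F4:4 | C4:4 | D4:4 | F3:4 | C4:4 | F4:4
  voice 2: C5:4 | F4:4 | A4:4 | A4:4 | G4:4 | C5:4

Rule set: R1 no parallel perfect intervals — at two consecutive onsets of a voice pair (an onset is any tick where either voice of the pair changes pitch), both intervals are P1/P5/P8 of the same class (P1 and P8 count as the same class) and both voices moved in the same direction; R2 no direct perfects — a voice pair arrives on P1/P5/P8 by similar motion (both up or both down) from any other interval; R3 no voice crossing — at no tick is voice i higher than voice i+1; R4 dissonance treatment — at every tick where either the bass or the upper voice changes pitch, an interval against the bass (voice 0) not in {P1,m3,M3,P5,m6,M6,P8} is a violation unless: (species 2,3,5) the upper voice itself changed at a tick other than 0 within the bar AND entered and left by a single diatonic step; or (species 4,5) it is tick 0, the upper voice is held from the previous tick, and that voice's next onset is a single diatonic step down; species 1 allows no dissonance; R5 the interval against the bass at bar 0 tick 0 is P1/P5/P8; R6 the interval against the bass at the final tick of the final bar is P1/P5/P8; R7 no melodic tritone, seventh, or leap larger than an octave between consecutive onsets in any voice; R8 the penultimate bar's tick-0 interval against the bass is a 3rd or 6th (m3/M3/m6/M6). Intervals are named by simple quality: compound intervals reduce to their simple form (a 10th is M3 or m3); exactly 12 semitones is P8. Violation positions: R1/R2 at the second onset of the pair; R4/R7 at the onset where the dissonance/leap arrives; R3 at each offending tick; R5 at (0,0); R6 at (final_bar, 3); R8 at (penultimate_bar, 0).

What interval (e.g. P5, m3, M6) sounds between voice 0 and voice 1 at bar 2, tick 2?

M6

voice 0=F3 voice 1=D4 -> M6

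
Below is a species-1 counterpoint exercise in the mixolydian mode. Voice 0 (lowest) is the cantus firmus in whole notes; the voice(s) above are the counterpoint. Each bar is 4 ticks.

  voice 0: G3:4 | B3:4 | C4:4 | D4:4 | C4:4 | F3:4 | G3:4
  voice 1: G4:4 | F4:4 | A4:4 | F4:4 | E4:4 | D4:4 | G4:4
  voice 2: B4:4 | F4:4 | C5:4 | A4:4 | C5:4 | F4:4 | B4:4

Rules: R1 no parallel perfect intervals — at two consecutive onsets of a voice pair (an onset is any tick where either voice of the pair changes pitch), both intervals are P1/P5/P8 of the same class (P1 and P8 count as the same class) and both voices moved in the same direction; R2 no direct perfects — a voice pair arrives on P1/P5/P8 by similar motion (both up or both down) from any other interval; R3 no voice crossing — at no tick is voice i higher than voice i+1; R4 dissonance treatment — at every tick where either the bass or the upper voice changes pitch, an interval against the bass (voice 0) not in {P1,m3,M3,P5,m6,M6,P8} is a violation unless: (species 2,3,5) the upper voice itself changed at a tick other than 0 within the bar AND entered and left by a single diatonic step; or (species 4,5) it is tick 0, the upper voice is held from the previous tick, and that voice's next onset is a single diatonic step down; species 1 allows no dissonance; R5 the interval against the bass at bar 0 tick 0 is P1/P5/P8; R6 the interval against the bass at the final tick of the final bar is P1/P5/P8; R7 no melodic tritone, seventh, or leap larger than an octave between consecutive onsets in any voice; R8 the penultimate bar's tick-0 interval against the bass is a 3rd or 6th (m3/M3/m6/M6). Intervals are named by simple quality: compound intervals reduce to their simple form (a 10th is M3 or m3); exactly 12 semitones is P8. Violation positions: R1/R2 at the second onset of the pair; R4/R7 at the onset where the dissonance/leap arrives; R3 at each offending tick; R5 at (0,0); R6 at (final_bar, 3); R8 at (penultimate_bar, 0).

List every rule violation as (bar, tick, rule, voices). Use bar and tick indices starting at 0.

(0, 0, R5, (0, 2))
(1, 0, R2, (1, 2))
(1, 0, R4, (0, 1))
(1, 0, R4, (0, 2))
(1, 0, R7, (2,))
(2, 0, R2, (0, 2))
(5, 0, R1, (0, 2))
(5, 0, R8, (0, 2))
(6, 0, R2, (0, 1))
(6, 0, R7, (2,))
(6, 3, R6, (0, 2))

bar 0: v0=G3 v1=G4 v2=B4 downbeat M3
bar 1: v0=B3 v1=F4 v2=F4 downbeat TT
bar 2: v0=C4 v1=A4 v2=C5 downbeat P8
bar 3: v0=D4 v1=F4 v2=A4 downbeat P5
bar 4: v0=C4 v1=E4 v2=C5 downbeat P8
bar 5: v0=F3 v1=D4 v2=F4 downbeat P8
bar 6: v0=G3 v1=G4 v2=B4 downbeat M3
  -> R5 @ bar 0 tick 0 v(0, 2): opens on M3
  -> R2 @ bar 1 tick 0 v(1, 2): G4/B4 M3 -> F4/F4 P1 similar
  -> R4 @ bar 1 tick 0 v(0, 1): B3/F4 TT untreated
  -> R4 @ bar 1 tick 0 v(0, 2): B3/F4 TT untreated
  -> R7 @ bar 1 tick 0 v(2,): B4->F4 leap 6st
  -> R2 @ bar 2 tick 0 v(0, 2): B3/F4 TT -> C4/C5 P8 similar
  -> R1 @ bar 5 tick 0 v(0, 2): C4/C5 P8 -> F3/F4 P8 similar
  -> R8 @ bar 5 tick 0 v(0, 2): penult P8 not 3rd/6th
  -> R2 @ bar 6 tick 0 v(0, 1): F3/D4 M6 -> G3/G4 P8 similar
  -> R7 @ bar 6 tick 0 v(2,): F4->B4 leap 6st
  -> R6 @ bar 6 tick 3 v(0, 2): closes on M3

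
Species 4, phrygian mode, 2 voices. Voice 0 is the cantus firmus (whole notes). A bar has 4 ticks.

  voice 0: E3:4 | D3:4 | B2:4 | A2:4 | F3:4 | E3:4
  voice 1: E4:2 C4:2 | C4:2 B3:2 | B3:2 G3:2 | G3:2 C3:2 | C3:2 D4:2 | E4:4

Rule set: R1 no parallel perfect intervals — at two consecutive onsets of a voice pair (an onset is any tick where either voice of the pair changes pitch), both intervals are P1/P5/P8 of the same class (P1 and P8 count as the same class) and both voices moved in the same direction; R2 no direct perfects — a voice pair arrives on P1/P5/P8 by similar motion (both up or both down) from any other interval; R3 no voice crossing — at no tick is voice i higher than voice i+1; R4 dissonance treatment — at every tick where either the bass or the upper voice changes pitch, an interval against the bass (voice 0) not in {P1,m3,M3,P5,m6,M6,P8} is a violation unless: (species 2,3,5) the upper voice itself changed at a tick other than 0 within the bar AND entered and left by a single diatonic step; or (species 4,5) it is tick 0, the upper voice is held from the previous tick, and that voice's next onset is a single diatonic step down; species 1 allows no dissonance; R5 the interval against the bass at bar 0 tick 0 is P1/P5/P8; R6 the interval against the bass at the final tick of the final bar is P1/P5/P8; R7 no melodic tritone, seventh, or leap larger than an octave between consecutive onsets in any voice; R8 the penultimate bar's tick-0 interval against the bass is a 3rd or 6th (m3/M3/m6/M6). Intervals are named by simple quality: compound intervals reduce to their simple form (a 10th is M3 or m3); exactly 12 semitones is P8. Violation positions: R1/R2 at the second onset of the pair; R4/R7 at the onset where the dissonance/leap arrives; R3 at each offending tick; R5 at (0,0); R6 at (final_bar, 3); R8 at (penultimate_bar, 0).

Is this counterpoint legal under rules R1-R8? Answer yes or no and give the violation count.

No (6 violations)

bar 0: v0=E3 v1=E4 (P8)
bar 1: v0=D3 v1=C4 (m7)
bar 2: v0=B2 v1=B3 (P8)
bar 3: v0=A2 v1=G3 (m7)
bar 4: v0=F3 v1=C3 (P4)
bar 5: v0=E3 v1=E4 (P8)
  R4 @ bar3.0: A2/G3 m7 untreated
  R3 @ bar4.0: F3 above C3
  R4 @ bar4.0: F3/C3 P4 untreated
  R8 @ bar4.0: penult P4 not 3rd/6th
  R3 @ bar4.1: F3 above C3
  R7 @ bar4.2: C3->D4 leap 14st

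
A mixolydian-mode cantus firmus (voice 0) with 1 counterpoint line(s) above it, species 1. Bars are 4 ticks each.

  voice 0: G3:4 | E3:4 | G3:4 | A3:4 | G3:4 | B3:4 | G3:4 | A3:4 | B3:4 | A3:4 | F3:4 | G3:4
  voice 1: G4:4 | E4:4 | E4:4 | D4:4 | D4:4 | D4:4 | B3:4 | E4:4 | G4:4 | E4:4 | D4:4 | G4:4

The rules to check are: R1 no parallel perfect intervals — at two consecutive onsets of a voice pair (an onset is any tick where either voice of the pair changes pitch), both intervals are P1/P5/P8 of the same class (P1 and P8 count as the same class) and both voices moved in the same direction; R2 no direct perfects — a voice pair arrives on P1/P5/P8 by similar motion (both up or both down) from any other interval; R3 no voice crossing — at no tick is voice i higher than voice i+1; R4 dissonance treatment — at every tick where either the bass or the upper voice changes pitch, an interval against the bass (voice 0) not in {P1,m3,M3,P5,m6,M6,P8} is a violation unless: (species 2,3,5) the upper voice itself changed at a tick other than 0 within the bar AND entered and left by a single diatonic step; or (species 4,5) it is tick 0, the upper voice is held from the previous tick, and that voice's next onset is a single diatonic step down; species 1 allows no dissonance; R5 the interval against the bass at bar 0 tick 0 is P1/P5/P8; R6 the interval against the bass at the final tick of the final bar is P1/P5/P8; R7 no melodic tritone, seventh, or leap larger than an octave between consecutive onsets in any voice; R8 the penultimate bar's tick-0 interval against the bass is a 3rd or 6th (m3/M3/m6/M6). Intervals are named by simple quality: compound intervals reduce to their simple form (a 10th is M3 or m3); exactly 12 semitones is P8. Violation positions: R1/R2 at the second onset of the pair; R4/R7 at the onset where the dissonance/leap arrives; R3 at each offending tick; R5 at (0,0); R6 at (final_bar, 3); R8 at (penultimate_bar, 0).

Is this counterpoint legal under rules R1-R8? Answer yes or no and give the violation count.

No (5 violations)

bar 0: v0=G3 v1=G4 (P8)
bar 1: v0=E3 v1=E4 (P8)
bar 2: v0=G3 v1=E4 (M6)
bar 3: v0=A3 v1=D4 (P4)
bar 4: v0=G3 v1=D4 (P5)
bar 5: v0=B3 v1=D4 (m3)
bar 6: v0=G3 v1=B3 (M3)
bar 7: v0=A3 v1=E4 (P5)
bar 8: v0=B3 v1=G4 (m6)
bar 9: v0=A3 v1=E4 (P5)
bar 10: v0=F3 v1=D4 (M6)
bar 11: v0=G3 v1=G4 (P8)
  R1 @ bar1.0: G3/G4 P8 -> E3/E4 P8 similar
  R4 @ bar3.0: A3/D4 P4 untreated
  R2 @ bar7.0: G3/B3 M3 -> A3/E4 P5 similar
  R2 @ bar9.0: B3/G4 m6 -> A3/E4 P5 similar
  R2 @ bar11.0: F3/D4 M6 -> G3/G4 P8 similar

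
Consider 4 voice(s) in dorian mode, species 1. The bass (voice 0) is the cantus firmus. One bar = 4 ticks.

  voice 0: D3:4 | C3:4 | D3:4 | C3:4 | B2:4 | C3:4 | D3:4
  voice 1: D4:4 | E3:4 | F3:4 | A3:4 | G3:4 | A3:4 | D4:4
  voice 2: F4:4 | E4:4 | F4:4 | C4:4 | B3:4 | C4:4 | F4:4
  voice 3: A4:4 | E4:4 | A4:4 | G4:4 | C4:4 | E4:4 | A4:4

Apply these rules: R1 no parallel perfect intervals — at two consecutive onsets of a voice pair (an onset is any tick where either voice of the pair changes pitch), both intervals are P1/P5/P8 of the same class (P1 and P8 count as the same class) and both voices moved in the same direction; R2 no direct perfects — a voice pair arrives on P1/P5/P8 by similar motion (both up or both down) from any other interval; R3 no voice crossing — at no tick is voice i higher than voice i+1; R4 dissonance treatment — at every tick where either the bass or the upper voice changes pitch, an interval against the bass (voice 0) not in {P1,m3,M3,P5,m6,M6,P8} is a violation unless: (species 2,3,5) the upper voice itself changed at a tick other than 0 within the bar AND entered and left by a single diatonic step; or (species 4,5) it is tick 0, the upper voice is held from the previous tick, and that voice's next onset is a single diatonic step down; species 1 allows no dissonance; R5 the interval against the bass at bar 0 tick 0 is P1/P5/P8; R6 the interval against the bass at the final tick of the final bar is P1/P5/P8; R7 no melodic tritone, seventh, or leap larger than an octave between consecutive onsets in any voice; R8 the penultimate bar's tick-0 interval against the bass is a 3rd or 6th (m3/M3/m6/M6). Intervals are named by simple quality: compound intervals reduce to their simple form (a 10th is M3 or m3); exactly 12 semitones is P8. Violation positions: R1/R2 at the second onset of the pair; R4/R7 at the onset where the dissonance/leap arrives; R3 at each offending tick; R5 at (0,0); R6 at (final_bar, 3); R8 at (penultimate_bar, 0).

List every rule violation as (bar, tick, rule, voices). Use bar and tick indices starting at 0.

bar 0: v0=D3 v1=D4 v2=F4 v3=A4 downbeat P5
bar 1: v0=C3 v1=E3 v2=E4 v3=E4 downbeat M3
bar 2: v0=D3 v1=F3 v2=F4 v3=A4 downbeat P5
bar 3: v0=C3 v1=A3 v2=C4 v3=G4 downbeat P5
bar 4: v0=B2 v1=G3 v2=B3 v3=C4 downbeat m2
bar 5: v0=C3 v1=A3 v2=C4 v3=E4 downbeat M3
bar 6: v0=D3 v1=D4 v2=F4 v3=A4 downbeat P5
  -> R5 @ bar 0 tick 0 v(0, 2): opens on m3
  -> R2 @ bar 1 tick 0 v(1, 2): D4/F4 m3 -> E3/E4 P8 similar
  -> R2 @ bar 1 tick 0 v(1, 3): D4/A4 P5 -> E3/E4 P8 similar
  -> R2 @ bar 1 tick 0 v(2, 3): F4/A4 M3 -> E4/E4 P1 similar
  -> R7 @ bar 1 tick 0 v(1,): D4->E3 leap 10st
  -> R1 @ bar 2 tick 0 v(1, 2): E3/E4 P8 -> F3/F4 P8 similar
  -> R2 @ bar 2 tick 0 v(0, 3): C3/E4 M3 -> D3/A4 P5 similar
  -> R1 @ bar 3 tick 0 v(0, 3): D3/A4 P5 -> C3/G4 P5 similar
  -> R2 @ bar 3 tick 0 v(0, 2): D3/F4 m3 -> C3/C4 P8 similar
  -> R2 @ bar 3 tick 0 v(2, 3): F4/A4 M3 -> C4/G4 P5 similar
  -> R1 @ bar 4 tick 0 v(0, 2): C3/C4 P8 -> B2/B3 P8 similar
  -> R4 @ bar 4 tick 0 v(0, 3): B2/C4 m2 untreated
  -> R1 @ bar 5 tick 0 v(0, 2): B2/B3 P8 -> C3/C4 P8 similar
  -> R2 @ bar 5 tick 0 v(1, 3): G3/C4 P4 -> A3/E4 P5 similar
  -> R8 @ bar 5 tick 0 v(0, 2): penult P8 not 3rd/6th
  -> R1 @ bar 6 tick 0 v(1, 3): A3/E4 P5 -> D4/A4 P5 similar
  -> R2 @ bar 6 tick 0 v(0, 1): C3/A3 M6 -> D3/D4 P8 similar
  -> R2 @ bar 6 tick 0 v(0, 3): C3/E4 M3 -> D3/A4 P5 similar
  -> R6 @ bar 6 tick 3 v(0, 2): closes on m3

(0, 0, R5, (0, 2))
(1, 0, R2, (1, 2))
(1, 0, R2, (1, 3))
(1, 0, R2, (2, 3))
(1, 0, R7, (1,))
(2, 0, R1, (1, 2))
(2, 0, R2, (0, 3))
(3, 0, R1, (0, 3))
(3, 0, R2, (0, 2))
(3, 0, R2, (2, 3))
(4, 0, R1, (0, 2))
(4, 0, R4, (0, 3))
(5, 0, R1, (0, 2))
(5, 0, R2, (1, 3))
(5, 0, R8, (0, 2))
(6, 0, R1, (1, 3))
(6, 0, R2, (0, 1))
(6, 0, R2, (0, 3))
(6, 3, R6, (0, 2))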